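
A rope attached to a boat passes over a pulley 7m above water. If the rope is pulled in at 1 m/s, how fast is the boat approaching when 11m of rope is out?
11√2/12 ≈ 1.296 m/s

rope² = x² + 7²
x = √(11² - 7²) = 6√2
dx/dt = (rope/x) · d(rope)/dt = (11/(6√2)) · (-1) = -11√2/12 m/s
The boat approaches at 11√2/12 ≈ 1.296 m/s.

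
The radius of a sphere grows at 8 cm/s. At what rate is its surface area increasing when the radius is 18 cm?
1152π cm²/s

S = 4πr²
dS/dt = dS/dr · dr/dt = 8πr · 8
At r = 18: dS/dt = 1152π cm²/s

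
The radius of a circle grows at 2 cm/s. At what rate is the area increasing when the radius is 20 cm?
80π cm²/s

A = πr²
dA/dt = 2πr · dr/dt = 2π(20)(2) = 80π cm²/s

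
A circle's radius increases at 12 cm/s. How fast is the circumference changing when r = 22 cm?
24π cm/s

C = 2πr
dC/dt = 2π · dr/dt = 2π · 12 = 24π cm/s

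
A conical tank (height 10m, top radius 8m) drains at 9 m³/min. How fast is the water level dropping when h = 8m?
225/(1024π) ≈ 0.06994 m/min

r/h = 8/10, so r = (4/5)h
V = (1/3)πr²h = (1/3)π((4/5)h)²h = (16/75)πh³
dV/dh = (16/25)πh²
dh/dt = (dV/dt)/(dV/dh) = -9/((16/25)π·8²) = -225/(1024π) m/min
The level is dropping at 225/(1024π) ≈ 0.06994 m/min.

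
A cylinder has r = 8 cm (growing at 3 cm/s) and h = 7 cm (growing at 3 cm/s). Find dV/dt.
528π cm³/s

V = πr²h
dV/dt = 2πrh·dr/dt + πr²·dh/dt
= 2π(8)(7)(3) + π(8)²(3)
= 528π cm³/s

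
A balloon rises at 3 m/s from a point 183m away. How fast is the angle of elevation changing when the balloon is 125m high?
0.011178 rad/s

tan(θ) = y/183
sec²(θ) · dθ/dt = (1/183) · dy/dt
dθ/dt = cos²(θ)/183 · 3 = 183/(183² + 125²) · 3
dθ/dt = 0.011178 rad/s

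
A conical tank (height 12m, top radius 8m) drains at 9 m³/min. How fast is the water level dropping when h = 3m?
9/(4π) ≈ 0.7162 m/min

r/h = 8/12, so r = (2/3)h
V = (1/3)πr²h = (1/3)π((2/3)h)²h = (4/27)πh³
dV/dh = (4/9)πh²
dh/dt = (dV/dt)/(dV/dh) = -9/((4/9)π·3²) = -9/(4π) m/min
The level is dropping at 9/(4π) ≈ 0.7162 m/min.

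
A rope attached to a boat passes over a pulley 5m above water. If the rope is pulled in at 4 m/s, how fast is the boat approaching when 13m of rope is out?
13/3 ≈ 4.333 m/s

rope² = x² + 5²
x = √(13² - 5²) = 12
dx/dt = (rope/x) · d(rope)/dt = (13/12) · (-4) = -13/3 m/s
The boat approaches at 13/3 ≈ 4.333 m/s.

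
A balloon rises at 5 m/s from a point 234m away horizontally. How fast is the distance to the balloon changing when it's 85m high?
425√61981/61981 ≈ 1.707 m/s

z² = 234² + y²
z = √(234² + 85²) = √61981
dz/dt = y/z · dy/dt = 85/√61981 · 5 = 425√61981/61981 ≈ 1.707 m/s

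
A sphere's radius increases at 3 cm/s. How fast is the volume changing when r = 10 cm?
1200π cm³/s

V = (4/3)πr³
dV/dt = dV/dr · dr/dt = 4πr² · 3
At r = 10: dV/dt = 1200π cm³/s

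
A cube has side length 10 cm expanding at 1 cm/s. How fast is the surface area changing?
120 cm²/s

A = 6s²
dA/dt = 12s · ds/dt = 12·10·1 = 120 cm²/s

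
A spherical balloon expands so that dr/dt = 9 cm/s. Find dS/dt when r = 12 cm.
864π cm²/s

S = 4πr²
dS/dt = dS/dr · dr/dt = 8πr · 9
At r = 12: dS/dt = 864π cm²/s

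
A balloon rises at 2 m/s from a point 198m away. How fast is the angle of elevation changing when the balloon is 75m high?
0.008834 rad/s

tan(θ) = y/198
sec²(θ) · dθ/dt = (1/198) · dy/dt
dθ/dt = cos²(θ)/198 · 2 = 198/(198² + 75²) · 2
dθ/dt = 0.008834 rad/s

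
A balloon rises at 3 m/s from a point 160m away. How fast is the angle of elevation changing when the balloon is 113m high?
0.01251 rad/s

tan(θ) = y/160
sec²(θ) · dθ/dt = (1/160) · dy/dt
dθ/dt = cos²(θ)/160 · 3 = 160/(160² + 113²) · 3
dθ/dt = 0.01251 rad/s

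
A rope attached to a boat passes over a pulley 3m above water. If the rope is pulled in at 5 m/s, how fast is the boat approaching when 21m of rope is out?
35√3/12 ≈ 5.052 m/s

rope² = x² + 3²
x = √(21² - 3²) = 12√3
dx/dt = (rope/x) · d(rope)/dt = (21/(12√3)) · (-5) = -35√3/12 m/s
The boat approaches at 35√3/12 ≈ 5.052 m/s.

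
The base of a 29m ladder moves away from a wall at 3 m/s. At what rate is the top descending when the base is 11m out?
11√5/20 ≈ 1.23 m/s

x² + y² = 29²
2x·dx/dt + 2y·dy/dt = 0
dy/dt = -x/y · dx/dt = -11/(12√5) · 3 = -11√5/20 m/s
The top is descending at 11√5/20 ≈ 1.23 m/s.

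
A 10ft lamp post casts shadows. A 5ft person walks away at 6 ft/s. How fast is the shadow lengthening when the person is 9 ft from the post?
6 ft/s

By similar triangles: 10/(x+s) = 5/s
Solving: s = 5x/5
ds/dt = 5/5 · dx/dt = 1 · 6 = 6 ft/s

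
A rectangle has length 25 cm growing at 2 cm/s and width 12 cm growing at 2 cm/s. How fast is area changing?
74 cm²/s

A = lw
dA/dt = w·dl/dt + l·dw/dt = 12·2 + 25·2 = 74 cm²/s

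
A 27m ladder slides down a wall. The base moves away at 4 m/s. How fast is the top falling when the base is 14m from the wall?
56√533/533 ≈ 2.426 m/s

x² + y² = 27²
2x·dx/dt + 2y·dy/dt = 0
dy/dt = -x/y · dx/dt = -14/√533 · 4 = -56√533/533 m/s
The top is descending at 56√533/533 ≈ 2.426 m/s.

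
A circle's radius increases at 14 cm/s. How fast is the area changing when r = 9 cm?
252π cm²/s

A = πr²
dA/dt = 2πr · dr/dt = 2π(9)(14) = 252π cm²/s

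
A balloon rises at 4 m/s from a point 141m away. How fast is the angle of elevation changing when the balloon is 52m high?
0.024972 rad/s

tan(θ) = y/141
sec²(θ) · dθ/dt = (1/141) · dy/dt
dθ/dt = cos²(θ)/141 · 4 = 141/(141² + 52²) · 4
dθ/dt = 0.024972 rad/s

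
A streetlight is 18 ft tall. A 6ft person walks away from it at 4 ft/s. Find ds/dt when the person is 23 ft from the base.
2 ft/s

By similar triangles: 18/(x+s) = 6/s
Solving: s = 6x/12
ds/dt = 6/12 · dx/dt = 1/2 · 4 = 2 ft/s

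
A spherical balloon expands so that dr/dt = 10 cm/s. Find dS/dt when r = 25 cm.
2000π cm²/s

S = 4πr²
dS/dt = dS/dr · dr/dt = 8πr · 10
At r = 25: dS/dt = 2000π cm²/s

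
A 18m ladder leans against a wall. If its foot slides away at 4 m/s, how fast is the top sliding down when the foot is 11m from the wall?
44√203/203 ≈ 3.088 m/s

x² + y² = 18²
2x·dx/dt + 2y·dy/dt = 0
dy/dt = -x/y · dx/dt = -11/√203 · 4 = -44√203/203 m/s
The top is descending at 44√203/203 ≈ 3.088 m/s.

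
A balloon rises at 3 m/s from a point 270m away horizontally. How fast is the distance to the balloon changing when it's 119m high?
357√87061/87061 ≈ 1.21 m/s

z² = 270² + y²
z = √(270² + 119²) = √87061
dz/dt = y/z · dy/dt = 119/√87061 · 3 = 357√87061/87061 ≈ 1.21 m/s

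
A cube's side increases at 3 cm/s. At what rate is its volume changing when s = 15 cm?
2025 cm³/s

V = s³
dV/dt = 3s² · ds/dt = 3·15²·3 = 2025 cm³/s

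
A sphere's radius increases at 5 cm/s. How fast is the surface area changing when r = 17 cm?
680π cm²/s

S = 4πr²
dS/dt = dS/dr · dr/dt = 8πr · 5
At r = 17: dS/dt = 680π cm²/s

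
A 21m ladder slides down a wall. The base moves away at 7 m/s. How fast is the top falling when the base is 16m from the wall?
112√185/185 ≈ 8.234 m/s

x² + y² = 21²
2x·dx/dt + 2y·dy/dt = 0
dy/dt = -x/y · dx/dt = -16/√185 · 7 = -112√185/185 m/s
The top is descending at 112√185/185 ≈ 8.234 m/s.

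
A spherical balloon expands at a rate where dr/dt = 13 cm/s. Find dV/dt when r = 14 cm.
10192π cm³/s

V = (4/3)πr³
dV/dt = dV/dr · dr/dt = 4πr² · 13
At r = 14: dV/dt = 10192π cm³/s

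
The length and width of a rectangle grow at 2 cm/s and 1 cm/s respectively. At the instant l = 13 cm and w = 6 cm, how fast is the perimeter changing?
6 cm/s

P = 2(l + w)
dP/dt = 2(dl/dt + dw/dt) = 2(2 + 1) = 6 cm/s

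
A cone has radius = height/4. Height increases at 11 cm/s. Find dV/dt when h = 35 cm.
13475π/16 cm³/s

V = (1/3)π(h/4)²h = πh³/48
dV/dt = πh²/16 · 11
At h = 35: dV/dt = 13475π/16 cm³/s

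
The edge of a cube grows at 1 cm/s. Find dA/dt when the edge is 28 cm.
336 cm²/s

A = 6s²
dA/dt = 12s · ds/dt = 12·28·1 = 336 cm²/s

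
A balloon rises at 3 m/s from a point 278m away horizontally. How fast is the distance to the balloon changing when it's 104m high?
156√881/4405 ≈ 1.051 m/s

z² = 278² + y²
z = √(278² + 104²) = 10√881
dz/dt = y/z · dy/dt = 104/(10√881) · 3 = 156√881/4405 ≈ 1.051 m/s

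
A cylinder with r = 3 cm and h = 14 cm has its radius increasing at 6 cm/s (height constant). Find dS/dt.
240π cm²/s

S = 2πrh + 2πr² (lateral + bases)
dS/dt = (2πh + 4πr)·dr/dt = (2π·14 + 4π·3)·6
= 240π cm²/s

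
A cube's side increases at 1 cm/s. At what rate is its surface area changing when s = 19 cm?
228 cm²/s

A = 6s²
dA/dt = 12s · ds/dt = 12·19·1 = 228 cm²/s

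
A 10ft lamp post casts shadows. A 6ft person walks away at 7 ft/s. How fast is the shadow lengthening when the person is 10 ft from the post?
21/2 ft/s

By similar triangles: 10/(x+s) = 6/s
Solving: s = 6x/4
ds/dt = 6/4 · dx/dt = 3/2 · 7 = 21/2 ft/s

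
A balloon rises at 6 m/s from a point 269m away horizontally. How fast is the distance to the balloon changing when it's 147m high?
441√93970/46985 ≈ 2.877 m/s

z² = 269² + y²
z = √(269² + 147²) = √93970
dz/dt = y/z · dy/dt = 147/√93970 · 6 = 441√93970/46985 ≈ 2.877 m/s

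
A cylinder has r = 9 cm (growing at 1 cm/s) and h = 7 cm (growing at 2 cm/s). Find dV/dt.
288π cm³/s

V = πr²h
dV/dt = 2πrh·dr/dt + πr²·dh/dt
= 2π(9)(7)(1) + π(9)²(2)
= 288π cm³/s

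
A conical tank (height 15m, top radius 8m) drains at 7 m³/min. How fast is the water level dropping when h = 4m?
1575/(1024π) ≈ 0.4896 m/min

r/h = 8/15, so r = (8/15)h
V = (1/3)πr²h = (1/3)π((8/15)h)²h = (64/675)πh³
dV/dh = (64/225)πh²
dh/dt = (dV/dt)/(dV/dh) = -7/((64/225)π·4²) = -1575/(1024π) m/min
The level is dropping at 1575/(1024π) ≈ 0.4896 m/min.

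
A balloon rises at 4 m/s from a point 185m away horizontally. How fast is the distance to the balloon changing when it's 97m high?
194√43634/21817 ≈ 1.857 m/s

z² = 185² + y²
z = √(185² + 97²) = √43634
dz/dt = y/z · dy/dt = 97/√43634 · 4 = 194√43634/21817 ≈ 1.857 m/s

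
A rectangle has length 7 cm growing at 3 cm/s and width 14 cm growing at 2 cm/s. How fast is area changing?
56 cm²/s

A = lw
dA/dt = w·dl/dt + l·dw/dt = 14·3 + 7·2 = 56 cm²/s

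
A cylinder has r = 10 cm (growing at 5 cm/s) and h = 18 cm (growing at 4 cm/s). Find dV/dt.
2200π cm³/s

V = πr²h
dV/dt = 2πrh·dr/dt + πr²·dh/dt
= 2π(10)(18)(5) + π(10)²(4)
= 2200π cm³/s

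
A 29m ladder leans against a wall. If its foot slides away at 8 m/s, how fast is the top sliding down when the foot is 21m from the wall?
42/5 = 8.4 m/s

x² + y² = 29²
2x·dx/dt + 2y·dy/dt = 0
dy/dt = -x/y · dx/dt = -21/20 · 8 = -42/5 m/s
The top is descending at 42/5 = 8.4 m/s.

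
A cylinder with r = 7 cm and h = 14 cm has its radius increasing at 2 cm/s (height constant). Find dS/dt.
112π cm²/s

S = 2πrh + 2πr² (lateral + bases)
dS/dt = (2πh + 4πr)·dr/dt = (2π·14 + 4π·7)·2
= 112π cm²/s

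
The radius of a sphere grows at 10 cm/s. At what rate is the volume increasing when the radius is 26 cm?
27040π cm³/s

V = (4/3)πr³
dV/dt = dV/dr · dr/dt = 4πr² · 10
At r = 26: dV/dt = 27040π cm³/s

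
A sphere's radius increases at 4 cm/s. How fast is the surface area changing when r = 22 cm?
704π cm²/s

S = 4πr²
dS/dt = dS/dr · dr/dt = 8πr · 4
At r = 22: dS/dt = 704π cm²/s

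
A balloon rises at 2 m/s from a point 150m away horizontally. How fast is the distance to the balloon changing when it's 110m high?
11√346/173 ≈ 1.183 m/s

z² = 150² + y²
z = √(150² + 110²) = 10√346
dz/dt = y/z · dy/dt = 110/(10√346) · 2 = 11√346/173 ≈ 1.183 m/s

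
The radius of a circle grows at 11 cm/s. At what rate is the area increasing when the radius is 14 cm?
308π cm²/s

A = πr²
dA/dt = 2πr · dr/dt = 2π(14)(11) = 308π cm²/s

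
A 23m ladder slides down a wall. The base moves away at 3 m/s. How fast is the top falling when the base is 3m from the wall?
9√130/260 ≈ 0.3947 m/s

x² + y² = 23²
2x·dx/dt + 2y·dy/dt = 0
dy/dt = -x/y · dx/dt = -3/(2√130) · 3 = -9√130/260 m/s
The top is descending at 9√130/260 ≈ 0.3947 m/s.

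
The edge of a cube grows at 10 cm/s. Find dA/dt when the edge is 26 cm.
3120 cm²/s

A = 6s²
dA/dt = 12s · ds/dt = 12·26·10 = 3120 cm²/s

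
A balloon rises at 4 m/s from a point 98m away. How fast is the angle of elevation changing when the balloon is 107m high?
0.01862 rad/s

tan(θ) = y/98
sec²(θ) · dθ/dt = (1/98) · dy/dt
dθ/dt = cos²(θ)/98 · 4 = 98/(98² + 107²) · 4
dθ/dt = 0.01862 rad/s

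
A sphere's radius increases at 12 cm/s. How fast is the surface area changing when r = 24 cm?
2304π cm²/s

S = 4πr²
dS/dt = dS/dr · dr/dt = 8πr · 12
At r = 24: dS/dt = 2304π cm²/s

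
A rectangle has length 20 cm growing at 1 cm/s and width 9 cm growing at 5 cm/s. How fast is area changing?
109 cm²/s

A = lw
dA/dt = w·dl/dt + l·dw/dt = 9·1 + 20·5 = 109 cm²/s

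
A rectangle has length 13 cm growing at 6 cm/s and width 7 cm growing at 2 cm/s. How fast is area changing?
68 cm²/s

A = lw
dA/dt = w·dl/dt + l·dw/dt = 7·6 + 13·2 = 68 cm²/s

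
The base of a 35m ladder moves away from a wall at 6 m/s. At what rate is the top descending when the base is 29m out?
29√6/8 ≈ 8.879 m/s

x² + y² = 35²
2x·dx/dt + 2y·dy/dt = 0
dy/dt = -x/y · dx/dt = -29/(8√6) · 6 = -29√6/8 m/s
The top is descending at 29√6/8 ≈ 8.879 m/s.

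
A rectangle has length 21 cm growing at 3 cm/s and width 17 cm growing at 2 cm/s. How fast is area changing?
93 cm²/s

A = lw
dA/dt = w·dl/dt + l·dw/dt = 17·3 + 21·2 = 93 cm²/s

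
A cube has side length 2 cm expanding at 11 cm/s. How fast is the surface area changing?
264 cm²/s

A = 6s²
dA/dt = 12s · ds/dt = 12·2·11 = 264 cm²/s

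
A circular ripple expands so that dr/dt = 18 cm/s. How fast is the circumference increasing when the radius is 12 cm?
36π cm/s

C = 2πr
dC/dt = 2π · dr/dt = 2π · 18 = 36π cm/s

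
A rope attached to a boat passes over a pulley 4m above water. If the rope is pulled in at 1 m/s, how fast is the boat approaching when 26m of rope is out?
13√165/165 ≈ 1.012 m/s

rope² = x² + 4²
x = √(26² - 4²) = 2√165
dx/dt = (rope/x) · d(rope)/dt = (26/(2√165)) · (-1) = -13√165/165 m/s
The boat approaches at 13√165/165 ≈ 1.012 m/s.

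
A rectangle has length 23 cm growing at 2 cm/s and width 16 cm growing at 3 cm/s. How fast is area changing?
101 cm²/s

A = lw
dA/dt = w·dl/dt + l·dw/dt = 16·2 + 23·3 = 101 cm²/s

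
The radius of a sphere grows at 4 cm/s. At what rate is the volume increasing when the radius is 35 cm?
19600π cm³/s

V = (4/3)πr³
dV/dt = dV/dr · dr/dt = 4πr² · 4
At r = 35: dV/dt = 19600π cm³/s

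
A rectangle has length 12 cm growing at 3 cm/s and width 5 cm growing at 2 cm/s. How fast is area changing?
39 cm²/s

A = lw
dA/dt = w·dl/dt + l·dw/dt = 5·3 + 12·2 = 39 cm²/s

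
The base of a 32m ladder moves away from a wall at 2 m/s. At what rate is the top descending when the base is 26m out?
26√87/87 ≈ 2.787 m/s

x² + y² = 32²
2x·dx/dt + 2y·dy/dt = 0
dy/dt = -x/y · dx/dt = -26/(2√87) · 2 = -26√87/87 m/s
The top is descending at 26√87/87 ≈ 2.787 m/s.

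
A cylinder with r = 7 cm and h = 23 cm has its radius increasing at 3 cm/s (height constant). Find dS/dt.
222π cm²/s

S = 2πrh + 2πr² (lateral + bases)
dS/dt = (2πh + 4πr)·dr/dt = (2π·23 + 4π·7)·3
= 222π cm²/s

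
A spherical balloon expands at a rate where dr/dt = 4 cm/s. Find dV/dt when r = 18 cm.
5184π cm³/s

V = (4/3)πr³
dV/dt = dV/dr · dr/dt = 4πr² · 4
At r = 18: dV/dt = 5184π cm³/s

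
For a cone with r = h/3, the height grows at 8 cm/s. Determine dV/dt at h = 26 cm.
5408π/9 cm³/s

V = (1/3)π(h/3)²h = πh³/27
dV/dt = πh²/9 · 8
At h = 26: dV/dt = 5408π/9 cm³/s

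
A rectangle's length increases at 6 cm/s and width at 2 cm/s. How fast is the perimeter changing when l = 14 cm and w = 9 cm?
16 cm/s

P = 2(l + w)
dP/dt = 2(dl/dt + dw/dt) = 2(6 + 2) = 16 cm/s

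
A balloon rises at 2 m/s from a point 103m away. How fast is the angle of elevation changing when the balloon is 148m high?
0.006336 rad/s

tan(θ) = y/103
sec²(θ) · dθ/dt = (1/103) · dy/dt
dθ/dt = cos²(θ)/103 · 2 = 103/(103² + 148²) · 2
dθ/dt = 0.006336 rad/s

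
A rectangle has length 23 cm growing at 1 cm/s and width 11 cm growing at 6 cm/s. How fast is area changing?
149 cm²/s

A = lw
dA/dt = w·dl/dt + l·dw/dt = 11·1 + 23·6 = 149 cm²/s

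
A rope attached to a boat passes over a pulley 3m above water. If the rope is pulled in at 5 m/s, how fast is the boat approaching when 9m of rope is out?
15√2/4 ≈ 5.303 m/s

rope² = x² + 3²
x = √(9² - 3²) = 6√2
dx/dt = (rope/x) · d(rope)/dt = (9/(6√2)) · (-5) = -15√2/4 m/s
The boat approaches at 15√2/4 ≈ 5.303 m/s.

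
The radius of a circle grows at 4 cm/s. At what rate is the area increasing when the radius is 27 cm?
216π cm²/s

A = πr²
dA/dt = 2πr · dr/dt = 2π(27)(4) = 216π cm²/s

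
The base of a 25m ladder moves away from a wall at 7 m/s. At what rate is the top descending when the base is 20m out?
28/3 ≈ 9.333 m/s

x² + y² = 25²
2x·dx/dt + 2y·dy/dt = 0
dy/dt = -x/y · dx/dt = -20/15 · 7 = -28/3 m/s
The top is descending at 28/3 ≈ 9.333 m/s.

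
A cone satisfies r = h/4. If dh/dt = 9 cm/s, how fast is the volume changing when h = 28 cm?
441π cm³/s

V = (1/3)π(h/4)²h = πh³/48
dV/dt = πh²/16 · 9
At h = 28: dV/dt = 441π cm³/s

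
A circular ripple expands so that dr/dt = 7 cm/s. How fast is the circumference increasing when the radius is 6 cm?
14π cm/s

C = 2πr
dC/dt = 2π · dr/dt = 2π · 7 = 14π cm/s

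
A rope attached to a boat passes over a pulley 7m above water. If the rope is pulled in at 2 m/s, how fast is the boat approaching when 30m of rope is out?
60√851/851 ≈ 2.057 m/s

rope² = x² + 7²
x = √(30² - 7²) = √851
dx/dt = (rope/x) · d(rope)/dt = (30/√851) · (-2) = -60√851/851 m/s
The boat approaches at 60√851/851 ≈ 2.057 m/s.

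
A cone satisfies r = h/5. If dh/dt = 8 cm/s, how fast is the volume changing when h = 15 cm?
72π cm³/s

V = (1/3)π(h/5)²h = πh³/75
dV/dt = πh²/25 · 8
At h = 15: dV/dt = 72π cm³/s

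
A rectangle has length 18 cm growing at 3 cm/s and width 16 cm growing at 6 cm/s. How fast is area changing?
156 cm²/s

A = lw
dA/dt = w·dl/dt + l·dw/dt = 16·3 + 18·6 = 156 cm²/s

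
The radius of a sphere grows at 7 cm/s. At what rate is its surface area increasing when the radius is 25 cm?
1400π cm²/s

S = 4πr²
dS/dt = dS/dr · dr/dt = 8πr · 7
At r = 25: dS/dt = 1400π cm²/s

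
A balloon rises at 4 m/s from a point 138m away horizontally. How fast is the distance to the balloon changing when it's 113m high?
452√31813/31813 ≈ 2.534 m/s

z² = 138² + y²
z = √(138² + 113²) = √31813
dz/dt = y/z · dy/dt = 113/√31813 · 4 = 452√31813/31813 ≈ 2.534 m/s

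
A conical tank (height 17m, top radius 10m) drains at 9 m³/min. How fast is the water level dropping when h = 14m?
2601/(19600π) ≈ 0.04224 m/min

r/h = 10/17, so r = (10/17)h
V = (1/3)πr²h = (1/3)π((10/17)h)²h = (100/867)πh³
dV/dh = (100/289)πh²
dh/dt = (dV/dt)/(dV/dh) = -9/((100/289)π·14²) = -2601/(19600π) m/min
The level is dropping at 2601/(19600π) ≈ 0.04224 m/min.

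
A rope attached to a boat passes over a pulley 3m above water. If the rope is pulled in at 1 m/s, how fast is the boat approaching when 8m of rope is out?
8√55/55 ≈ 1.079 m/s

rope² = x² + 3²
x = √(8² - 3²) = √55
dx/dt = (rope/x) · d(rope)/dt = (8/√55) · (-1) = -8√55/55 m/s
The boat approaches at 8√55/55 ≈ 1.079 m/s.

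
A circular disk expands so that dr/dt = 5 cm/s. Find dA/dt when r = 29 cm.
290π cm²/s

A = πr²
dA/dt = 2πr · dr/dt = 2π(29)(5) = 290π cm²/s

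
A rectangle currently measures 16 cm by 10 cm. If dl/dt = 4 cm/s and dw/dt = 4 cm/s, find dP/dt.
16 cm/s

P = 2(l + w)
dP/dt = 2(dl/dt + dw/dt) = 2(4 + 4) = 16 cm/s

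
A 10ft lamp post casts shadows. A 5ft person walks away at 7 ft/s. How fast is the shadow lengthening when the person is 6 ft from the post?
7 ft/s

By similar triangles: 10/(x+s) = 5/s
Solving: s = 5x/5
ds/dt = 5/5 · dx/dt = 1 · 7 = 7 ft/s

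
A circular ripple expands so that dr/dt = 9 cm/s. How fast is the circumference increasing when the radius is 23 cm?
18π cm/s

C = 2πr
dC/dt = 2π · dr/dt = 2π · 9 = 18π cm/s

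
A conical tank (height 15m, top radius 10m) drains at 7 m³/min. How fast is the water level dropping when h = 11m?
63/(484π) ≈ 0.04143 m/min

r/h = 10/15, so r = (2/3)h
V = (1/3)πr²h = (1/3)π((2/3)h)²h = (4/27)πh³
dV/dh = (4/9)πh²
dh/dt = (dV/dt)/(dV/dh) = -7/((4/9)π·11²) = -63/(484π) m/min
The level is dropping at 63/(484π) ≈ 0.04143 m/min.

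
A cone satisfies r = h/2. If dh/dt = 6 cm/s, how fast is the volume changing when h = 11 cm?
363π/2 cm³/s

V = (1/3)π(h/2)²h = πh³/12
dV/dt = πh²/4 · 6
At h = 11: dV/dt = 363π/2 cm³/s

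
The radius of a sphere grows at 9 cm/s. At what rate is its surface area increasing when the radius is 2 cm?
144π cm²/s

S = 4πr²
dS/dt = dS/dr · dr/dt = 8πr · 9
At r = 2: dS/dt = 144π cm²/s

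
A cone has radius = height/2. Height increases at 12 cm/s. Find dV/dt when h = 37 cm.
4107π cm³/s

V = (1/3)π(h/2)²h = πh³/12
dV/dt = πh²/4 · 12
At h = 37: dV/dt = 4107π cm³/s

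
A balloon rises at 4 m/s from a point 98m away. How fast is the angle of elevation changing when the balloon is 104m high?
0.019197 rad/s

tan(θ) = y/98
sec²(θ) · dθ/dt = (1/98) · dy/dt
dθ/dt = cos²(θ)/98 · 4 = 98/(98² + 104²) · 4
dθ/dt = 0.019197 rad/s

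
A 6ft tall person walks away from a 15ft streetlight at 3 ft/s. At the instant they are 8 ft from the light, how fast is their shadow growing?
2 ft/s

By similar triangles: 15/(x+s) = 6/s
Solving: s = 6x/9
ds/dt = 6/9 · dx/dt = 2/3 · 3 = 2 ft/s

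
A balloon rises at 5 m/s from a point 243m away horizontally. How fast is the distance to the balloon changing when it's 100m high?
500√69049/69049 ≈ 1.903 m/s

z² = 243² + y²
z = √(243² + 100²) = √69049
dz/dt = y/z · dy/dt = 100/√69049 · 5 = 500√69049/69049 ≈ 1.903 m/s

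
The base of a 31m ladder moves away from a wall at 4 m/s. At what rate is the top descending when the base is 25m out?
25√21/21 ≈ 5.455 m/s

x² + y² = 31²
2x·dx/dt + 2y·dy/dt = 0
dy/dt = -x/y · dx/dt = -25/(4√21) · 4 = -25√21/21 m/s
The top is descending at 25√21/21 ≈ 5.455 m/s.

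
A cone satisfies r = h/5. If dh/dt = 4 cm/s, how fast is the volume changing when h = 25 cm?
100π cm³/s

V = (1/3)π(h/5)²h = πh³/75
dV/dt = πh²/25 · 4
At h = 25: dV/dt = 100π cm³/s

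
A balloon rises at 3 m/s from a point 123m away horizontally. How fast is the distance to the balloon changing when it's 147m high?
147√4082/4082 ≈ 2.301 m/s

z² = 123² + y²
z = √(123² + 147²) = 3√4082
dz/dt = y/z · dy/dt = 147/(3√4082) · 3 = 147√4082/4082 ≈ 2.301 m/s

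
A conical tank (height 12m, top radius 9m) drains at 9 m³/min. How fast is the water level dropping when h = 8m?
1/(4π) ≈ 0.07958 m/min

r/h = 9/12, so r = (3/4)h
V = (1/3)πr²h = (1/3)π((3/4)h)²h = (3/16)πh³
dV/dh = (9/16)πh²
dh/dt = (dV/dt)/(dV/dh) = -9/((9/16)π·8²) = -1/(4π) m/min
The level is dropping at 1/(4π) ≈ 0.07958 m/min.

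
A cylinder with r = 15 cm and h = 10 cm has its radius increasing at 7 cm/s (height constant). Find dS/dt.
560π cm²/s

S = 2πrh + 2πr² (lateral + bases)
dS/dt = (2πh + 4πr)·dr/dt = (2π·10 + 4π·15)·7
= 560π cm²/s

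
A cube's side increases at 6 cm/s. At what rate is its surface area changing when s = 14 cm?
1008 cm²/s

A = 6s²
dA/dt = 12s · ds/dt = 12·14·6 = 1008 cm²/s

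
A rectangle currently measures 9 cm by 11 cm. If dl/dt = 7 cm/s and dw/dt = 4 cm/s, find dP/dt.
22 cm/s

P = 2(l + w)
dP/dt = 2(dl/dt + dw/dt) = 2(7 + 4) = 22 cm/s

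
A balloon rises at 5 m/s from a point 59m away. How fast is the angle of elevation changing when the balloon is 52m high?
0.047696 rad/s

tan(θ) = y/59
sec²(θ) · dθ/dt = (1/59) · dy/dt
dθ/dt = cos²(θ)/59 · 5 = 59/(59² + 52²) · 5
dθ/dt = 0.047696 rad/s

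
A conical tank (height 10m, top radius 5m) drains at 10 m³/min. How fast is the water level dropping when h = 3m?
40/(9π) ≈ 1.415 m/min

r/h = 5/10, so r = (1/2)h
V = (1/3)πr²h = (1/3)π((1/2)h)²h = (1/12)πh³
dV/dh = (1/4)πh²
dh/dt = (dV/dt)/(dV/dh) = -10/((1/4)π·3²) = -40/(9π) m/min
The level is dropping at 40/(9π) ≈ 1.415 m/min.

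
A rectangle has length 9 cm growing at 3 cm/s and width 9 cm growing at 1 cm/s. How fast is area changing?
36 cm²/s

A = lw
dA/dt = w·dl/dt + l·dw/dt = 9·3 + 9·1 = 36 cm²/s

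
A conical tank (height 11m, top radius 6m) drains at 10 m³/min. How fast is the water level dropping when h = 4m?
605/(288π) ≈ 0.6687 m/min

r/h = 6/11, so r = (6/11)h
V = (1/3)πr²h = (1/3)π((6/11)h)²h = (12/121)πh³
dV/dh = (36/121)πh²
dh/dt = (dV/dt)/(dV/dh) = -10/((36/121)π·4²) = -605/(288π) m/min
The level is dropping at 605/(288π) ≈ 0.6687 m/min.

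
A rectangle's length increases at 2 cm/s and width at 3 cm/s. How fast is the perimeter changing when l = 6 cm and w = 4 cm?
10 cm/s

P = 2(l + w)
dP/dt = 2(dl/dt + dw/dt) = 2(2 + 3) = 10 cm/s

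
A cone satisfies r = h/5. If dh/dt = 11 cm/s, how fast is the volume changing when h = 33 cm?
11979π/25 cm³/s

V = (1/3)π(h/5)²h = πh³/75
dV/dt = πh²/25 · 11
At h = 33: dV/dt = 11979π/25 cm³/s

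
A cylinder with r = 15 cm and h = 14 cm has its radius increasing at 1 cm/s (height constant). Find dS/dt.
88π cm²/s

S = 2πrh + 2πr² (lateral + bases)
dS/dt = (2πh + 4πr)·dr/dt = (2π·14 + 4π·15)·1
= 88π cm²/s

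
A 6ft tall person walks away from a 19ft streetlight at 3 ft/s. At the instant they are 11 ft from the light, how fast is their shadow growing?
18/13 ft/s

By similar triangles: 19/(x+s) = 6/s
Solving: s = 6x/13
ds/dt = 6/13 · dx/dt = 6/13 · 3 = 18/13 ft/s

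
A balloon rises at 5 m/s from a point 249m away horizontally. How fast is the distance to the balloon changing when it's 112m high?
112√74545/14909 ≈ 2.051 m/s

z² = 249² + y²
z = √(249² + 112²) = √74545
dz/dt = y/z · dy/dt = 112/√74545 · 5 = 112√74545/14909 ≈ 2.051 m/s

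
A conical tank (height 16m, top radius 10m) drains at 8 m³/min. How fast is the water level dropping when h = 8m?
8/(25π) ≈ 0.1019 m/min

r/h = 10/16, so r = (5/8)h
V = (1/3)πr²h = (1/3)π((5/8)h)²h = (25/192)πh³
dV/dh = (25/64)πh²
dh/dt = (dV/dt)/(dV/dh) = -8/((25/64)π·8²) = -8/(25π) m/min
The level is dropping at 8/(25π) ≈ 0.1019 m/min.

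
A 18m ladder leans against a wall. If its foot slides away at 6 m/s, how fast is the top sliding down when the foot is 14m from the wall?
21√2/4 ≈ 7.425 m/s

x² + y² = 18²
2x·dx/dt + 2y·dy/dt = 0
dy/dt = -x/y · dx/dt = -14/(8√2) · 6 = -21√2/4 m/s
The top is descending at 21√2/4 ≈ 7.425 m/s.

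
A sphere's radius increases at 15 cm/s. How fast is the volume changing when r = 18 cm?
19440π cm³/s

V = (4/3)πr³
dV/dt = dV/dr · dr/dt = 4πr² · 15
At r = 18: dV/dt = 19440π cm³/s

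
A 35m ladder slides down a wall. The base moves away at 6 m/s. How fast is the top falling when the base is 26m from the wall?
52√61/61 ≈ 6.658 m/s

x² + y² = 35²
2x·dx/dt + 2y·dy/dt = 0
dy/dt = -x/y · dx/dt = -26/(3√61) · 6 = -52√61/61 m/s
The top is descending at 52√61/61 ≈ 6.658 m/s.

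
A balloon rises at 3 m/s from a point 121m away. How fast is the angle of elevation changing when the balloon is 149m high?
0.009853 rad/s

tan(θ) = y/121
sec²(θ) · dθ/dt = (1/121) · dy/dt
dθ/dt = cos²(θ)/121 · 3 = 121/(121² + 149²) · 3
dθ/dt = 0.009853 rad/s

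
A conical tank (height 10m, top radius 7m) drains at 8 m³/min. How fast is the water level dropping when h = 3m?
800/(441π) ≈ 0.5774 m/min

r/h = 7/10, so r = (7/10)h
V = (1/3)πr²h = (1/3)π((7/10)h)²h = (49/300)πh³
dV/dh = (49/100)πh²
dh/dt = (dV/dt)/(dV/dh) = -8/((49/100)π·3²) = -800/(441π) m/min
The level is dropping at 800/(441π) ≈ 0.5774 m/min.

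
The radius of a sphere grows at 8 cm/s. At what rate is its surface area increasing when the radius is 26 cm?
1664π cm²/s

S = 4πr²
dS/dt = dS/dr · dr/dt = 8πr · 8
At r = 26: dS/dt = 1664π cm²/s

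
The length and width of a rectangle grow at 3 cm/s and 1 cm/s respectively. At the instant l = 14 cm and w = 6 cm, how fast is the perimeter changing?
8 cm/s

P = 2(l + w)
dP/dt = 2(dl/dt + dw/dt) = 2(3 + 1) = 8 cm/s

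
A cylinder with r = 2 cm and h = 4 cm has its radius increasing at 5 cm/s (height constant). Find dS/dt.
80π cm²/s

S = 2πrh + 2πr² (lateral + bases)
dS/dt = (2πh + 4πr)·dr/dt = (2π·4 + 4π·2)·5
= 80π cm²/s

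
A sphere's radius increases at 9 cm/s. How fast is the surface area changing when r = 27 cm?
1944π cm²/s

S = 4πr²
dS/dt = dS/dr · dr/dt = 8πr · 9
At r = 27: dS/dt = 1944π cm²/s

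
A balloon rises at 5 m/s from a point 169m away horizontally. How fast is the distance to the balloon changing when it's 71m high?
355√33602/33602 ≈ 1.937 m/s

z² = 169² + y²
z = √(169² + 71²) = √33602
dz/dt = y/z · dy/dt = 71/√33602 · 5 = 355√33602/33602 ≈ 1.937 m/s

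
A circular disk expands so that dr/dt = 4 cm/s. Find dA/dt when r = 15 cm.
120π cm²/s

A = πr²
dA/dt = 2πr · dr/dt = 2π(15)(4) = 120π cm²/s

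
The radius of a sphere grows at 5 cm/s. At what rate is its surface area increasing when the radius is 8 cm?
320π cm²/s

S = 4πr²
dS/dt = dS/dr · dr/dt = 8πr · 5
At r = 8: dS/dt = 320π cm²/s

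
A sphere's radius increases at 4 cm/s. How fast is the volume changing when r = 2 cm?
64π cm³/s

V = (4/3)πr³
dV/dt = dV/dr · dr/dt = 4πr² · 4
At r = 2: dV/dt = 64π cm³/s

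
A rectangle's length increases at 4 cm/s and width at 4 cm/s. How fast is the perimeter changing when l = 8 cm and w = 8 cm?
16 cm/s

P = 2(l + w)
dP/dt = 2(dl/dt + dw/dt) = 2(4 + 4) = 16 cm/s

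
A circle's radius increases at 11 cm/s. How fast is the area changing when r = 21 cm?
462π cm²/s

A = πr²
dA/dt = 2πr · dr/dt = 2π(21)(11) = 462π cm²/s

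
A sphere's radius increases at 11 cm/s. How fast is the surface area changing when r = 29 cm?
2552π cm²/s

S = 4πr²
dS/dt = dS/dr · dr/dt = 8πr · 11
At r = 29: dS/dt = 2552π cm²/s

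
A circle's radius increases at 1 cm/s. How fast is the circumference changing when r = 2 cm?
2π cm/s

C = 2πr
dC/dt = 2π · dr/dt = 2π · 1 = 2π cm/s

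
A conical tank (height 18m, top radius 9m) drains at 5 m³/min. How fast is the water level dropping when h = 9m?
20/(81π) ≈ 0.0786 m/min

r/h = 9/18, so r = (1/2)h
V = (1/3)πr²h = (1/3)π((1/2)h)²h = (1/12)πh³
dV/dh = (1/4)πh²
dh/dt = (dV/dt)/(dV/dh) = -5/((1/4)π·9²) = -20/(81π) m/min
The level is dropping at 20/(81π) ≈ 0.0786 m/min.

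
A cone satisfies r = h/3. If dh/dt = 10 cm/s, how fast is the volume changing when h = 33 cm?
1210π cm³/s

V = (1/3)π(h/3)²h = πh³/27
dV/dt = πh²/9 · 10
At h = 33: dV/dt = 1210π cm³/s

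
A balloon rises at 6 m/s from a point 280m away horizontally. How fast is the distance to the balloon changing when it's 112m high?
12√29/29 ≈ 2.228 m/s

z² = 280² + y²
z = √(280² + 112²) = 56√29
dz/dt = y/z · dy/dt = 112/(56√29) · 6 = 12√29/29 ≈ 2.228 m/s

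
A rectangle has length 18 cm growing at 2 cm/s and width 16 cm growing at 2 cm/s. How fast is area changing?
68 cm²/s

A = lw
dA/dt = w·dl/dt + l·dw/dt = 16·2 + 18·2 = 68 cm²/s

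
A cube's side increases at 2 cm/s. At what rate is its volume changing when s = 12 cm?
864 cm³/s

V = s³
dV/dt = 3s² · ds/dt = 3·12²·2 = 864 cm³/s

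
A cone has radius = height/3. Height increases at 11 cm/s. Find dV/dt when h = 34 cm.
12716π/9 cm³/s

V = (1/3)π(h/3)²h = πh³/27
dV/dt = πh²/9 · 11
At h = 34: dV/dt = 12716π/9 cm³/s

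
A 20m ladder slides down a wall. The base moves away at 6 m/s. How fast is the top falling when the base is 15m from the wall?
18√7/7 ≈ 6.803 m/s

x² + y² = 20²
2x·dx/dt + 2y·dy/dt = 0
dy/dt = -x/y · dx/dt = -15/(5√7) · 6 = -18√7/7 m/s
The top is descending at 18√7/7 ≈ 6.803 m/s.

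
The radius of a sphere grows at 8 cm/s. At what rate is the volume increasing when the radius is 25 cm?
20000π cm³/s

V = (4/3)πr³
dV/dt = dV/dr · dr/dt = 4πr² · 8
At r = 25: dV/dt = 20000π cm³/s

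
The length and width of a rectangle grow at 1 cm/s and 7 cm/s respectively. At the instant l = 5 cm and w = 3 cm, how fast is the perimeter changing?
16 cm/s

P = 2(l + w)
dP/dt = 2(dl/dt + dw/dt) = 2(1 + 7) = 16 cm/s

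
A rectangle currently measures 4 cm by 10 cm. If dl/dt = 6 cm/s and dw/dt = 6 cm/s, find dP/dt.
24 cm/s

P = 2(l + w)
dP/dt = 2(dl/dt + dw/dt) = 2(6 + 6) = 24 cm/s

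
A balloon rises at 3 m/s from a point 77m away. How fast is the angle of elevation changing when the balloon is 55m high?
0.025799 rad/s

tan(θ) = y/77
sec²(θ) · dθ/dt = (1/77) · dy/dt
dθ/dt = cos²(θ)/77 · 3 = 77/(77² + 55²) · 3
dθ/dt = 0.025799 rad/s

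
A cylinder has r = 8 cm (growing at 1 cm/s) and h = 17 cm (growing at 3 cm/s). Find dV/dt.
464π cm³/s

V = πr²h
dV/dt = 2πrh·dr/dt + πr²·dh/dt
= 2π(8)(17)(1) + π(8)²(3)
= 464π cm³/s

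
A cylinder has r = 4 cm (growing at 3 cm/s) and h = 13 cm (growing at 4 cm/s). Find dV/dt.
376π cm³/s

V = πr²h
dV/dt = 2πrh·dr/dt + πr²·dh/dt
= 2π(4)(13)(3) + π(4)²(4)
= 376π cm³/s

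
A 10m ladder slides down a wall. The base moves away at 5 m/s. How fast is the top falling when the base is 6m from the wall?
15/4 = 3.75 m/s

x² + y² = 10²
2x·dx/dt + 2y·dy/dt = 0
dy/dt = -x/y · dx/dt = -6/8 · 5 = -15/4 m/s
The top is descending at 15/4 = 3.75 m/s.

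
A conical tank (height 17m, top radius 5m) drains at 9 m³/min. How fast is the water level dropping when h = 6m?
289/(100π) ≈ 0.9199 m/min

r/h = 5/17, so r = (5/17)h
V = (1/3)πr²h = (1/3)π((5/17)h)²h = (25/867)πh³
dV/dh = (25/289)πh²
dh/dt = (dV/dt)/(dV/dh) = -9/((25/289)π·6²) = -289/(100π) m/min
The level is dropping at 289/(100π) ≈ 0.9199 m/min.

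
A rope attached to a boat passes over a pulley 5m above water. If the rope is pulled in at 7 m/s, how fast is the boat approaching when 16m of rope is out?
16√231/33 ≈ 7.369 m/s

rope² = x² + 5²
x = √(16² - 5²) = √231
dx/dt = (rope/x) · d(rope)/dt = (16/√231) · (-7) = -16√231/33 m/s
The boat approaches at 16√231/33 ≈ 7.369 m/s.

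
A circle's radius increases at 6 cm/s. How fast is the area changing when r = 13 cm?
156π cm²/s

A = πr²
dA/dt = 2πr · dr/dt = 2π(13)(6) = 156π cm²/s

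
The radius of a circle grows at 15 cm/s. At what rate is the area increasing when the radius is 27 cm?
810π cm²/s

A = πr²
dA/dt = 2πr · dr/dt = 2π(27)(15) = 810π cm²/s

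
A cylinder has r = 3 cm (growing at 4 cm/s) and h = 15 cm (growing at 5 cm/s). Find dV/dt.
405π cm³/s

V = πr²h
dV/dt = 2πrh·dr/dt + πr²·dh/dt
= 2π(3)(15)(4) + π(3)²(5)
= 405π cm³/s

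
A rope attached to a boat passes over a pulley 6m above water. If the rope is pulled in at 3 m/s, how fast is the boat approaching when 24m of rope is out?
4√15/5 ≈ 3.098 m/s

rope² = x² + 6²
x = √(24² - 6²) = 6√15
dx/dt = (rope/x) · d(rope)/dt = (24/(6√15)) · (-3) = -4√15/5 m/s
The boat approaches at 4√15/5 ≈ 3.098 m/s.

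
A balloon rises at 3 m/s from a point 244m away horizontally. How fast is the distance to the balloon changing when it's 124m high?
93√4682/4682 ≈ 1.359 m/s

z² = 244² + y²
z = √(244² + 124²) = 4√4682
dz/dt = y/z · dy/dt = 124/(4√4682) · 3 = 93√4682/4682 ≈ 1.359 m/s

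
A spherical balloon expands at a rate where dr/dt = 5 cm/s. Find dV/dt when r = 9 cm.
1620π cm³/s

V = (4/3)πr³
dV/dt = dV/dr · dr/dt = 4πr² · 5
At r = 9: dV/dt = 1620π cm³/s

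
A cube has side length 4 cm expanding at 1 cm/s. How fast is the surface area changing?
48 cm²/s

A = 6s²
dA/dt = 12s · ds/dt = 12·4·1 = 48 cm²/s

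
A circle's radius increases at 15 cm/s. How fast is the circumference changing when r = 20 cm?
30π cm/s

C = 2πr
dC/dt = 2π · dr/dt = 2π · 15 = 30π cm/s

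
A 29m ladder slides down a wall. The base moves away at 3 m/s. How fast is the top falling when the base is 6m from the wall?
18√805/805 ≈ 0.6344 m/s

x² + y² = 29²
2x·dx/dt + 2y·dy/dt = 0
dy/dt = -x/y · dx/dt = -6/√805 · 3 = -18√805/805 m/s
The top is descending at 18√805/805 ≈ 0.6344 m/s.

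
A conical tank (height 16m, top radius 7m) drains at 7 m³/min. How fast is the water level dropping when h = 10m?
64/(175π) ≈ 0.1164 m/min

r/h = 7/16, so r = (7/16)h
V = (1/3)πr²h = (1/3)π((7/16)h)²h = (49/768)πh³
dV/dh = (49/256)πh²
dh/dt = (dV/dt)/(dV/dh) = -7/((49/256)π·10²) = -64/(175π) m/min
The level is dropping at 64/(175π) ≈ 0.1164 m/min.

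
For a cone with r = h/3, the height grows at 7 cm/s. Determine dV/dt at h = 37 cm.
9583π/9 cm³/s

V = (1/3)π(h/3)²h = πh³/27
dV/dt = πh²/9 · 7
At h = 37: dV/dt = 9583π/9 cm³/s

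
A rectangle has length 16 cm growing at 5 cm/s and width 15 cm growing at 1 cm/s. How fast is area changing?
91 cm²/s

A = lw
dA/dt = w·dl/dt + l·dw/dt = 15·5 + 16·1 = 91 cm²/s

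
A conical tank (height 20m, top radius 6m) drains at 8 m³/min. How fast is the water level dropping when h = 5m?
32/(9π) ≈ 1.132 m/min

r/h = 6/20, so r = (3/10)h
V = (1/3)πr²h = (1/3)π((3/10)h)²h = (3/100)πh³
dV/dh = (9/100)πh²
dh/dt = (dV/dt)/(dV/dh) = -8/((9/100)π·5²) = -32/(9π) m/min
The level is dropping at 32/(9π) ≈ 1.132 m/min.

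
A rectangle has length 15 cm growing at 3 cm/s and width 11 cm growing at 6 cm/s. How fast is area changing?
123 cm²/s

A = lw
dA/dt = w·dl/dt + l·dw/dt = 11·3 + 15·6 = 123 cm²/s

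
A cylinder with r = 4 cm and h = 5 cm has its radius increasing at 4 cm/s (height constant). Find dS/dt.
104π cm²/s

S = 2πrh + 2πr² (lateral + bases)
dS/dt = (2πh + 4πr)·dr/dt = (2π·5 + 4π·4)·4
= 104π cm²/s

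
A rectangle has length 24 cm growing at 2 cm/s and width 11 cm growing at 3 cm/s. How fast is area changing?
94 cm²/s

A = lw
dA/dt = w·dl/dt + l·dw/dt = 11·2 + 24·3 = 94 cm²/s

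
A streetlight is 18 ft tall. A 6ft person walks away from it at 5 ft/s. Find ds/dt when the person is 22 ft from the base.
5/2 ft/s

By similar triangles: 18/(x+s) = 6/s
Solving: s = 6x/12
ds/dt = 6/12 · dx/dt = 1/2 · 5 = 5/2 ft/s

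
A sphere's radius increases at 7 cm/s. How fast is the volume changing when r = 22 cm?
13552π cm³/s

V = (4/3)πr³
dV/dt = dV/dr · dr/dt = 4πr² · 7
At r = 22: dV/dt = 13552π cm³/s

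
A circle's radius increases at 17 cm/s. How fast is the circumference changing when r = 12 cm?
34π cm/s

C = 2πr
dC/dt = 2π · dr/dt = 2π · 17 = 34π cm/s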